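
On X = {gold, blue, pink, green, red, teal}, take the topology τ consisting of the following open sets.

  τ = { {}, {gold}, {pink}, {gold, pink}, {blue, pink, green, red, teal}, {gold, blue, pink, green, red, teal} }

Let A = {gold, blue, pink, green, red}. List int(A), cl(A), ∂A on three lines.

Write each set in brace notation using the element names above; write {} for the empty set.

int(A) = {gold, pink}
cl(A)  = {gold, blue, pink, green, red, teal}
∂A     = {blue, green, red, teal}

interior: largest open inside A is {gold, pink} (from {}, {gold}, {pink}, {gold, pink})
cl via duality: int({teal}) = {}, so X∖{} = {gold, blue, pink, green, red, teal}
cl∖int = {blue, green, red, teal}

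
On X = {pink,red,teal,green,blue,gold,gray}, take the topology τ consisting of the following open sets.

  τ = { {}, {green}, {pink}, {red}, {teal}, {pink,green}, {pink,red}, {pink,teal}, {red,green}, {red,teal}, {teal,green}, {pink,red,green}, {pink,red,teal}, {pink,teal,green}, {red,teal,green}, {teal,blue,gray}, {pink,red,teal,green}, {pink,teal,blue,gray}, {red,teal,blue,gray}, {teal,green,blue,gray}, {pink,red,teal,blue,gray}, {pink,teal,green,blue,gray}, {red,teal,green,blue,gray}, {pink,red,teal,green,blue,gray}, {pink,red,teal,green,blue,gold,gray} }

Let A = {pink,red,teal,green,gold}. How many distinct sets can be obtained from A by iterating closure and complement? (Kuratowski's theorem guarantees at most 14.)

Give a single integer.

cl via duality: int({blue,gray}) = {}, so X∖{} = {pink,red,teal,green,blue,gold,gray}
Write k for closure, c for complement:
  1. A     = {pink,red,teal,green,gold}
  2. kA    = {pink,red,teal,green,blue,gold,gray}
  3. cA    = {blue,gray}
  4. ckA   = {}
  5. kcA   = {blue,gold,gray}
  6. ckcA  = {pink,red,teal,green}
applying k or c yields no new set

6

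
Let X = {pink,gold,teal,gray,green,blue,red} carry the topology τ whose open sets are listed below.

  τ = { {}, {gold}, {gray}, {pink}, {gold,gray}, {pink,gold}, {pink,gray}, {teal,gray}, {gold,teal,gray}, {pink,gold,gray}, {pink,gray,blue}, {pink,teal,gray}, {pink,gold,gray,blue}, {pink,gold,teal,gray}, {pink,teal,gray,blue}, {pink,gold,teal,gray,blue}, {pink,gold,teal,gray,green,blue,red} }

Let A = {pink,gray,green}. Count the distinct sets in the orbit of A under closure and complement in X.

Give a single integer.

8

complement {gold,teal,blue,red}; its interior {gold}; cl(A) = X∖{gold} = {pink,teal,gray,green,blue,red}
With k = closure, c = complement:
  1. A     = {pink,gray,green}
  2. kA    = {pink,teal,gray,green,blue,red}
  3. cA    = {gold,teal,blue,red}
  4. ckA   = {gold}
  5. kcA   = {gold,teal,green,blue,red}
  6. kckA  = {gold,green,red}
  7. ckcA  = {pink,gray}
  8. ckckA = {pink,teal,gray,blue}
k, c of each give nothing new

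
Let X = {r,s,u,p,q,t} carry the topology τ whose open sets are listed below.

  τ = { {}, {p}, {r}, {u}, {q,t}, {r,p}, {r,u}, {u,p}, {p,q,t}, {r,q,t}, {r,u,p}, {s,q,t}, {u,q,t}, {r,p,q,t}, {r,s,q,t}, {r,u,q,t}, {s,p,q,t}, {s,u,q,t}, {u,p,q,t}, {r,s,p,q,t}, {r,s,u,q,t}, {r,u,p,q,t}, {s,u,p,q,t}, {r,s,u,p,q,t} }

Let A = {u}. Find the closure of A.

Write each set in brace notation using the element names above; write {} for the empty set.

{u}

cl via duality: int({r,s,p,q,t}) = {r,s,p,q,t}, so X∖{r,s,p,q,t} = {u}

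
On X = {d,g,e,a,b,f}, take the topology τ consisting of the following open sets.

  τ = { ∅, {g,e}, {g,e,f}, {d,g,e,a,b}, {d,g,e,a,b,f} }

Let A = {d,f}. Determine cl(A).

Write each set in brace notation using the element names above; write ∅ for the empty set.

closure: X∖int(X∖A) = X∖{g,e} = {d,a,b,f}

{d,a,b,f}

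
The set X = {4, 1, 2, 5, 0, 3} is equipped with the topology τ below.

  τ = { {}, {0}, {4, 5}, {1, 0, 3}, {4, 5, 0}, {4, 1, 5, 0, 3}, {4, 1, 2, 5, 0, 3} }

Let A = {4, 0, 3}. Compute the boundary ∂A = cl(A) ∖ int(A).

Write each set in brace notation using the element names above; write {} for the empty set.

interior: largest open inside A is {0} (from {}, {0})
cl via duality: int({1, 2, 5}) = {}, so X∖{} = {4, 1, 2, 5, 0, 3}
cl∖int = {4, 1, 2, 5, 3}

{4, 1, 2, 5, 3}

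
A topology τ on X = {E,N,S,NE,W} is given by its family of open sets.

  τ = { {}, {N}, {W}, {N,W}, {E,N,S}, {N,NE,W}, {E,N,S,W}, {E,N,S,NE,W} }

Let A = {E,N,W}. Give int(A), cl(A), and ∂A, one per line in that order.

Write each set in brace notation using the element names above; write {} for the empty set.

int(A) = {N,W}
cl(A)  = {E,N,S,NE,W}
∂A     = {E,S,NE}

open subsets of A: {}, {N}, {W}, {N,W}; so int(A) = {N,W}
closure: X∖int(X∖A) = X∖{} = {E,N,S,NE,W}
∂A = {E,N,S,NE,W} minus {N,W} = {E,S,NE}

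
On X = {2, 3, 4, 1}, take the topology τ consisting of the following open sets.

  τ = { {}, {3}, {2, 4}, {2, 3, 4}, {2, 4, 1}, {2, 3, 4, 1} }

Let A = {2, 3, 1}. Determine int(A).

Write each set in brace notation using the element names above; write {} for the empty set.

{3}

U open, U⊆A: {}, {3}. int(A) = ⋃ = {3}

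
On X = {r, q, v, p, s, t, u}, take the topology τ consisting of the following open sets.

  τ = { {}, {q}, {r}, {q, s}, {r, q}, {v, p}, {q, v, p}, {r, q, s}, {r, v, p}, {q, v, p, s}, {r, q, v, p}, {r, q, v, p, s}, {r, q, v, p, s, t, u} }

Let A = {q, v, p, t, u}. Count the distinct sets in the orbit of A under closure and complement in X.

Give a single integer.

8

complement {r, s}; its interior {r}; cl(A) = X∖{r} = {q, v, p, s, t, u}
With k = closure, c = complement:
  1. A     = {q, v, p, t, u}
  2. kA    = {q, v, p, s, t, u}
  3. cA    = {r, s}
  4. ckA   = {r}
  5. kcA   = {r, s, t, u}
  6. kckA  = {r, t, u}
  7. ckcA  = {q, v, p}
  8. ckckA = {q, v, p, s}
k, c of each give nothing new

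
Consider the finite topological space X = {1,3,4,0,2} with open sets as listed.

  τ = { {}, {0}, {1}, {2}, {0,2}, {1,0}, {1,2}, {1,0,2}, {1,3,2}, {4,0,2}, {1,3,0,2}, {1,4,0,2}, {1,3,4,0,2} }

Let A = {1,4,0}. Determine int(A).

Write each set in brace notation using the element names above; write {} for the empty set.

opens ⊆ A: {}, {0}, {1}, {1,0}; union → int = {1,0}

{1,0}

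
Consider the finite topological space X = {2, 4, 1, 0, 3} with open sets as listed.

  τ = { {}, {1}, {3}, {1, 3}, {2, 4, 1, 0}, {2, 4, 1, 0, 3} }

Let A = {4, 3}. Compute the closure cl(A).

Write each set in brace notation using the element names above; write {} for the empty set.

{2, 4, 0, 3}

complement {2, 1, 0}; its interior {1}; cl(A) = X∖{1} = {2, 4, 0, 3}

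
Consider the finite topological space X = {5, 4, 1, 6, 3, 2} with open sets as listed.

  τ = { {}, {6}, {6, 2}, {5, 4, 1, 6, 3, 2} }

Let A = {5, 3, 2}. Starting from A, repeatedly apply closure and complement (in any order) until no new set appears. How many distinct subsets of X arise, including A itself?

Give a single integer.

complement {4, 1, 6}; its interior {6}; cl(A) = X∖{6} = {5, 4, 1, 3, 2}
With k = closure, c = complement:
  1. A     = {5, 3, 2}
  2. kA    = {5, 4, 1, 3, 2}
  3. cA    = {4, 1, 6}
  4. ckA   = {6}
  5. kcA   = {5, 4, 1, 6, 3, 2}
  6. ckcA  = {}
k, c of each give nothing new

6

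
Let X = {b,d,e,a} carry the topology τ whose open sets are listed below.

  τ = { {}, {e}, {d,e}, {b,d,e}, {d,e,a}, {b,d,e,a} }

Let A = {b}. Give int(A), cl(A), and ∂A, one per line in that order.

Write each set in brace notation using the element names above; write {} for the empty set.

open subsets of A: {}; so int(A) = {}
closure: X∖int(X∖A) = X∖{d,e,a} = {b}
∂A = {b} minus {} = {b}

int(A) = {}
cl(A)  = {b}
∂A     = {b}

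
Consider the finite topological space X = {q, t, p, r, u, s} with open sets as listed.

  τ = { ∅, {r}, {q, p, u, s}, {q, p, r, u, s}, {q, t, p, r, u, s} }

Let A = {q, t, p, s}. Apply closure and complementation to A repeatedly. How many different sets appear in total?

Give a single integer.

closure: X∖int(X∖A) = X∖{r} = {q, t, p, u, s}
Let k=closure and c=complement:
  1. A     = {q, t, p, s}
  2. kA    = {q, t, p, u, s}
  3. cA    = {r, u}
  4. ckA   = {r}
  5. kcA   = {q, t, p, r, u, s}
  6. kckA  = {t, r}
  7. ckcA  = ∅
  8. ckckA = {q, p, u, s}
— saturated at 8

8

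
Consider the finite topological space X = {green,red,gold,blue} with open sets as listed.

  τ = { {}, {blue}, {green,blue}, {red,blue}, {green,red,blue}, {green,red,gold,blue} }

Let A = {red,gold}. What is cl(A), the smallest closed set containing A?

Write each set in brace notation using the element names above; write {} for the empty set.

{red,gold}

X∖A={green,blue}, int(X∖A)={green,blue}, hence cl(A)={red,gold}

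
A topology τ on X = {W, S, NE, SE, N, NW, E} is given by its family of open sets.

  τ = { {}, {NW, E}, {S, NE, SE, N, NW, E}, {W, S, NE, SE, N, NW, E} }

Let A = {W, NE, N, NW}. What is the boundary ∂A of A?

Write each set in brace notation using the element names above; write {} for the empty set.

interior: largest open inside A is {} (from {})
cl via duality: int({S, SE, E}) = {}, so X∖{} = {W, S, NE, SE, N, NW, E}
cl∖int = {W, S, NE, SE, N, NW, E}

{W, S, NE, SE, N, NW, E}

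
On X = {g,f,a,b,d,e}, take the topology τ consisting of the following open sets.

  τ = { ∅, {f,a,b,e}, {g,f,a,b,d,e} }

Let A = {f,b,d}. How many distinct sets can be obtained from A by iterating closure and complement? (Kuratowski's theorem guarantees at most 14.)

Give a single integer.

4

X∖A={g,a,e}, int(X∖A)=∅, hence cl(A)={g,f,a,b,d,e}
Orbit (k=closure, c=complement):
  1. A     = {f,b,d}
  2. kA    = {g,f,a,b,d,e}
  3. cA    = {g,a,e}
  4. ckA   = ∅
(closed under both — stop)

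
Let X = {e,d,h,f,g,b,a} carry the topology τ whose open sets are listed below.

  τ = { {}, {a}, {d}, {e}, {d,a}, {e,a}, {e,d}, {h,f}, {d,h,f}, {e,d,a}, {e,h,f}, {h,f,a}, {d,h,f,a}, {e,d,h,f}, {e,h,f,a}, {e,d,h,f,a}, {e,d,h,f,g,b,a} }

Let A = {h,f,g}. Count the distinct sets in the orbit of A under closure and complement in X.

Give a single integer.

6

cl via duality: int({e,d,b,a}) = {e,d,a}, so X∖{e,d,a} = {h,f,g,b}
Write k for closure, c for complement:
  1. A     = {h,f,g}
  2. kA    = {h,f,g,b}
  3. cA    = {e,d,b,a}
  4. ckA   = {e,d,a}
  5. kcA   = {e,d,g,b,a}
  6. ckcA  = {h,f}
applying k or c yields no new set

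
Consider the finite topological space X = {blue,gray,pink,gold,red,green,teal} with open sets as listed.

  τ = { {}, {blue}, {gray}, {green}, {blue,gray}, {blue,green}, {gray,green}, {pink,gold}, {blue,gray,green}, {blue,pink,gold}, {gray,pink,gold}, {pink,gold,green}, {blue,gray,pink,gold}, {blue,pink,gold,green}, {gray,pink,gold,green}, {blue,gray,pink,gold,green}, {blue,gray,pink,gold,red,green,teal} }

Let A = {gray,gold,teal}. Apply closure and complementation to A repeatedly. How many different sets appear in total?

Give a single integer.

10

cl via duality: int({blue,pink,red,green}) = {blue,green}, so X∖{blue,green} = {gray,pink,gold,red,teal}
Write k for closure, c for complement:
  1. A     = {gray,gold,teal}
  2. kA    = {gray,pink,gold,red,teal}
  3. cA    = {blue,pink,red,green}
  4. ckA   = {blue,green}
  5. kcA   = {blue,pink,gold,red,green,teal}
  6. kckA  = {blue,red,green,teal}
  7. ckcA  = {gray}
  8. ckckA = {gray,pink,gold}
  9. kckcA = {gray,red,teal}
  10. ckckcA = {blue,pink,gold,green}
applying k or c yields no new set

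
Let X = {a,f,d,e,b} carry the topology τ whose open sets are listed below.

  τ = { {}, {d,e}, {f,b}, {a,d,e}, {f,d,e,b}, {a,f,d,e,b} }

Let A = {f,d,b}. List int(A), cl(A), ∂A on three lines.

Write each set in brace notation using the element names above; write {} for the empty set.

interior: largest open inside A is {f,b} (from {}, {f,b})
cl via duality: int({a,e}) = {}, so X∖{} = {a,f,d,e,b}
cl∖int = {a,d,e}

int(A) = {f,b}
cl(A)  = {a,f,d,e,b}
∂A     = {a,d,e}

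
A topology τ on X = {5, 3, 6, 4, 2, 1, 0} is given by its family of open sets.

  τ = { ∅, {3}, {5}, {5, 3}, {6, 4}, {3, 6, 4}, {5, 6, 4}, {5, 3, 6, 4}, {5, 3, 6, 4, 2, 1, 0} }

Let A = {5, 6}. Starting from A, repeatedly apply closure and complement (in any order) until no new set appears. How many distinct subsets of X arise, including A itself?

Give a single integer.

X∖A={3, 4, 2, 1, 0}, int(X∖A)={3}, hence cl(A)={5, 6, 4, 2, 1, 0}
Orbit (k=closure, c=complement):
  1. A     = {5, 6}
  2. kA    = {5, 6, 4, 2, 1, 0}
  3. cA    = {3, 4, 2, 1, 0}
  4. ckA   = {3}
  5. kcA   = {3, 6, 4, 2, 1, 0}
  6. kckA  = {3, 2, 1, 0}
  7. ckcA  = {5}
  8. ckckA = {5, 6, 4}
  9. kckcA = {5, 2, 1, 0}
  10. ckckcA = {3, 6, 4}
(closed under both — stop)

10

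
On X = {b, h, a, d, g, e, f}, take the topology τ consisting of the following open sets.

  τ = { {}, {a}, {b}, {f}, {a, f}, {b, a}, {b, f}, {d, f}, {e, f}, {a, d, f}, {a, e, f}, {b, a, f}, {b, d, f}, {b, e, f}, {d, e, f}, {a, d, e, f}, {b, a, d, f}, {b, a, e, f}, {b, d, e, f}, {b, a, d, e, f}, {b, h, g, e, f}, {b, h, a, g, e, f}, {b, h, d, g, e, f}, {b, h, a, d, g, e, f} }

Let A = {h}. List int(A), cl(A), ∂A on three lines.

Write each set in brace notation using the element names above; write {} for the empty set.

int(A) = {}
cl(A)  = {h, g}
∂A     = {h, g}

open subsets of A: {}; so int(A) = {}
closure: X∖int(X∖A) = X∖{b, a, d, e, f} = {h, g}
∂A = {h, g} minus {} = {h, g}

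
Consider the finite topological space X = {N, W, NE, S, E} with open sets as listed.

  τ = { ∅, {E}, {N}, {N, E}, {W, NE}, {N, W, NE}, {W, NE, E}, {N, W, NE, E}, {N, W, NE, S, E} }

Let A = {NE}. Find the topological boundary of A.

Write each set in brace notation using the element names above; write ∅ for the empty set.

{W, NE, S}

interior: largest open inside A is ∅ (from ∅)
cl via duality: int({N, W, S, E}) = {N, E}, so X∖{N, E} = {W, NE, S}
cl∖int = {W, NE, S}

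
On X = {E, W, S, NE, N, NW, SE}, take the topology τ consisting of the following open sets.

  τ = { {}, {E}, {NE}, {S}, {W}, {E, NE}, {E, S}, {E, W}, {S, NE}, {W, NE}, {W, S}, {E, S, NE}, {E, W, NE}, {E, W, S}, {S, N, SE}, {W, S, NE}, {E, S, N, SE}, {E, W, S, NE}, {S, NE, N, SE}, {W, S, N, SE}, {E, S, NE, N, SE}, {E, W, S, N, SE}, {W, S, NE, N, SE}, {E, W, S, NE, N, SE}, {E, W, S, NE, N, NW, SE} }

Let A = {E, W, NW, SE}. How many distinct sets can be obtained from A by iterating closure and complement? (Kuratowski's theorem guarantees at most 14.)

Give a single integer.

X∖A={S, NE, N}, int(X∖A)={S, NE}, hence cl(A)={E, W, N, NW, SE}
Orbit (k=closure, c=complement):
  1. A     = {E, W, NW, SE}
  2. kA    = {E, W, N, NW, SE}
  3. cA    = {S, NE, N}
  4. ckA   = {S, NE}
  5. kcA   = {S, NE, N, NW, SE}
  6. ckcA  = {E, W}
  7. kckcA = {E, W, NW}
  8. ckckcA = {S, NE, N, SE}
(closed under both — stop)

8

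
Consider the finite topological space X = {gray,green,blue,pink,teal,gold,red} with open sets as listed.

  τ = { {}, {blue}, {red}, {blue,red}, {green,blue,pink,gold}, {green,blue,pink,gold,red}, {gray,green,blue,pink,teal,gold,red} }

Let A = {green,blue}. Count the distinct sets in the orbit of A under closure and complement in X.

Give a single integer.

8

closure: X∖int(X∖A) = X∖{red} = {gray,green,blue,pink,teal,gold}
Let k=closure and c=complement:
  1. A     = {green,blue}
  2. kA    = {gray,green,blue,pink,teal,gold}
  3. cA    = {gray,pink,teal,gold,red}
  4. ckA   = {red}
  5. kcA   = {gray,green,pink,teal,gold,red}
  6. kckA  = {gray,teal,red}
  7. ckcA  = {blue}
  8. ckckA = {green,blue,pink,gold}
— saturated at 8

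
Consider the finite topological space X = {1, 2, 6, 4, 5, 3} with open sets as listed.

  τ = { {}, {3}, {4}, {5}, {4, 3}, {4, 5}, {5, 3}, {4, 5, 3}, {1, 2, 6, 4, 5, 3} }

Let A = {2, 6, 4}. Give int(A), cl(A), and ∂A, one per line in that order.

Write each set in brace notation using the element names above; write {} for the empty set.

interior: largest open inside A is {4} (from {}, {4})
cl via duality: int({1, 5, 3}) = {5, 3}, so X∖{5, 3} = {1, 2, 6, 4}
cl∖int = {1, 2, 6}

int(A) = {4}
cl(A)  = {1, 2, 6, 4}
∂A     = {1, 2, 6}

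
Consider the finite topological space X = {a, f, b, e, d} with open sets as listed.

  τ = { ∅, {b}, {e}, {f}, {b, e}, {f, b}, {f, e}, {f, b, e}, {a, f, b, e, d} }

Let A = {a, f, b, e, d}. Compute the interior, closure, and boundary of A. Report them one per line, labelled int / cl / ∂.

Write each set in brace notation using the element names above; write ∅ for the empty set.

U open, U⊆A: ∅, {f}, {e}, {b}, {f, e}, {f, b}, {b, e}, {f, b, e}, {a, f, b, e, d}. int(A) = ⋃ = {a, f, b, e, d}
X∖A=∅, int(X∖A)=∅, hence cl(A)={a, f, b, e, d}
∂A: remove int from cl → ∅

int(A) = {a, f, b, e, d}
cl(A)  = {a, f, b, e, d}
∂A     = ∅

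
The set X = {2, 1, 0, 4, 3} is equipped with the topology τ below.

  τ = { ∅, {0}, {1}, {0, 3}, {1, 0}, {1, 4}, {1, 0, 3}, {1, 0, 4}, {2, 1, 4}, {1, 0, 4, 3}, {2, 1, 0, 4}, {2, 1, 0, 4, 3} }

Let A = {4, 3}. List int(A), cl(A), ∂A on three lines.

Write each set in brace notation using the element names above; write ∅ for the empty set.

int(A) = ∅
cl(A)  = {2, 4, 3}
∂A     = {2, 4, 3}

open subsets of A: ∅; so int(A) = ∅
closure: X∖int(X∖A) = X∖{1, 0} = {2, 4, 3}
∂A = {2, 4, 3} minus ∅ = {2, 4, 3}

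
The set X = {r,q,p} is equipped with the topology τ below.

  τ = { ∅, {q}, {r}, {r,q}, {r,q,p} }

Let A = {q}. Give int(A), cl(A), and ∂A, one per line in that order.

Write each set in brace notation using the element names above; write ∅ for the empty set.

interior: largest open inside A is {q} (from ∅, {q})
cl via duality: int({r,p}) = {r}, so X∖{r} = {q,p}
cl∖int = {p}

int(A) = {q}
cl(A)  = {q,p}
∂A     = {p}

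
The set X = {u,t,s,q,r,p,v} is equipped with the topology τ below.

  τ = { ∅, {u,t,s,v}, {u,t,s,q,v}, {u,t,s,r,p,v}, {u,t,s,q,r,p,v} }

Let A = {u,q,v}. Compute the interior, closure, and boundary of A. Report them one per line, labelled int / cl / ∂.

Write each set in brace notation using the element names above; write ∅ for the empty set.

interior: largest open inside A is ∅ (from ∅)
cl via duality: int({t,s,r,p}) = ∅, so X∖∅ = {u,t,s,q,r,p,v}
cl∖int = {u,t,s,q,r,p,v}

int(A) = ∅
cl(A)  = {u,t,s,q,r,p,v}
∂A     = {u,t,s,q,r,p,v}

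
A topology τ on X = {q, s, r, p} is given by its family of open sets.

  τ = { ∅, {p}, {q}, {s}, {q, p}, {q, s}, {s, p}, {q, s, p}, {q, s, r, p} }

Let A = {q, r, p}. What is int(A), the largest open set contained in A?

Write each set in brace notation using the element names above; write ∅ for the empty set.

open subsets of A: ∅, {q}, {p}, {q, p}; so int(A) = {q, p}

{q, p}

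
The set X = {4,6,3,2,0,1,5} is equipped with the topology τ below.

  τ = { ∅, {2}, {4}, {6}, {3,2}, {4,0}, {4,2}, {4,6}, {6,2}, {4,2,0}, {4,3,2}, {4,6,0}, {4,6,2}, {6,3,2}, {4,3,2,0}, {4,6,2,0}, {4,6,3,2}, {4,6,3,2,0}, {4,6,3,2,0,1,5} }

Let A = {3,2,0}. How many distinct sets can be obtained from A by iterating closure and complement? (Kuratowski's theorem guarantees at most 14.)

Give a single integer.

8

cl via duality: int({4,6,1,5}) = {4,6}, so X∖{4,6} = {3,2,0,1,5}
Write k for closure, c for complement:
  1. A     = {3,2,0}
  2. kA    = {3,2,0,1,5}
  3. cA    = {4,6,1,5}
  4. ckA   = {4,6}
  5. kcA   = {4,6,0,1,5}
  6. ckcA  = {3,2}
  7. kckcA = {3,2,1,5}
  8. ckckcA = {4,6,0}
applying k or c yields no new set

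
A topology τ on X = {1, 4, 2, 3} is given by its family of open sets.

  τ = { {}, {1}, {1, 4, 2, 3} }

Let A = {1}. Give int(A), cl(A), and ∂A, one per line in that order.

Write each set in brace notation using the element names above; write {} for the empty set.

int(A) = {1}
cl(A)  = {1, 4, 2, 3}
∂A     = {4, 2, 3}

U open, U⊆A: {}, {1}. int(A) = ⋃ = {1}
X∖A={4, 2, 3}, int(X∖A)={}, hence cl(A)={1, 4, 2, 3}
∂A: remove int from cl → {4, 2, 3}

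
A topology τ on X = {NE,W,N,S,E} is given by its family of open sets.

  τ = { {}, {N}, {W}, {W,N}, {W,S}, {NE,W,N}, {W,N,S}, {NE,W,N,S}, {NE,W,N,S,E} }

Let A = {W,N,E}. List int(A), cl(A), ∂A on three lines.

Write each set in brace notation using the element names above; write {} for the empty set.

int(A) = {W,N}
cl(A)  = {NE,W,N,S,E}
∂A     = {NE,S,E}

interior: largest open inside A is {W,N} (from {}, {N}, {W}, {W,N})
cl via duality: int({NE,S}) = {}, so X∖{} = {NE,W,N,S,E}
cl∖int = {NE,S,E}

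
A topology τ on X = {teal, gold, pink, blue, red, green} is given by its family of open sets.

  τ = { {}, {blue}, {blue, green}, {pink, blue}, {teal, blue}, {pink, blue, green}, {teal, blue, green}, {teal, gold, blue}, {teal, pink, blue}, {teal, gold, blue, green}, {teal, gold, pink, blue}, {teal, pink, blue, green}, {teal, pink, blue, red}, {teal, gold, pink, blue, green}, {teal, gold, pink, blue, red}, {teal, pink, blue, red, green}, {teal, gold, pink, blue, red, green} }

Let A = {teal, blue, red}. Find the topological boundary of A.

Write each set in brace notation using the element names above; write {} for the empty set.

open subsets of A: {}, {blue}, {teal, blue}; so int(A) = {teal, blue}
closure: X∖int(X∖A) = X∖{} = {teal, gold, pink, blue, red, green}
∂A = {teal, gold, pink, blue, red, green} minus {teal, blue} = {gold, pink, red, green}

{gold, pink, red, green}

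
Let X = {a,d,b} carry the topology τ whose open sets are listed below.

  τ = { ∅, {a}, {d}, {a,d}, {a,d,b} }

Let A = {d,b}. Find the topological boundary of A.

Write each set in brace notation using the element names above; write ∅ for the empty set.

{b}

opens ⊆ A: ∅, {d}; union → int = {d}
complement {a}; its interior {a}; cl(A) = X∖{a} = {d,b}
boundary = {d,b} ∖ {d} = {b}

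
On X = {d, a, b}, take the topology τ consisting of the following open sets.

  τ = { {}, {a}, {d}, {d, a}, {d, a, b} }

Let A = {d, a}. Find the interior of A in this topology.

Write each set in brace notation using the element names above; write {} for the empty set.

open subsets of A: {}, {d}, {a}, {d, a}; so int(A) = {d, a}

{d, a}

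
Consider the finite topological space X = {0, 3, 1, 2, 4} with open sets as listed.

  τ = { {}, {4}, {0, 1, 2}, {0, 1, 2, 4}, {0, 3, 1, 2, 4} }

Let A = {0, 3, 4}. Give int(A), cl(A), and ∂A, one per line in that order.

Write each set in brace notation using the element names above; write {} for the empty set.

U open, U⊆A: {}, {4}. int(A) = ⋃ = {4}
X∖A={1, 2}, int(X∖A)={}, hence cl(A)={0, 3, 1, 2, 4}
∂A: remove int from cl → {0, 3, 1, 2}

int(A) = {4}
cl(A)  = {0, 3, 1, 2, 4}
∂A     = {0, 3, 1, 2}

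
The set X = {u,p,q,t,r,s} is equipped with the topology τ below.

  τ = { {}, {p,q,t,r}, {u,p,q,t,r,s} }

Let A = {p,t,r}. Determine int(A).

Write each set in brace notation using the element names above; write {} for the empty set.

{}

opens ⊆ A: {}; union → int = {}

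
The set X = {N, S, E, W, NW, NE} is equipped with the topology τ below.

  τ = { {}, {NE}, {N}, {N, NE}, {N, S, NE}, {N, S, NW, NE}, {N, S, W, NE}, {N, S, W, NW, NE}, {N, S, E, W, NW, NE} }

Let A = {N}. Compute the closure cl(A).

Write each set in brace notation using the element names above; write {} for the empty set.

{N, S, E, W, NW}

complement {S, E, W, NW, NE}; its interior {NE}; cl(A) = X∖{NE} = {N, S, E, W, NW}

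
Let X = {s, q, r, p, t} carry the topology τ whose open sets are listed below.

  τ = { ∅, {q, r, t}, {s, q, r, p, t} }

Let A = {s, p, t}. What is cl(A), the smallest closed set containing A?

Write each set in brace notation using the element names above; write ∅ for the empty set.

X∖A={q, r}, int(X∖A)=∅, hence cl(A)={s, q, r, p, t}

{s, q, r, p, t}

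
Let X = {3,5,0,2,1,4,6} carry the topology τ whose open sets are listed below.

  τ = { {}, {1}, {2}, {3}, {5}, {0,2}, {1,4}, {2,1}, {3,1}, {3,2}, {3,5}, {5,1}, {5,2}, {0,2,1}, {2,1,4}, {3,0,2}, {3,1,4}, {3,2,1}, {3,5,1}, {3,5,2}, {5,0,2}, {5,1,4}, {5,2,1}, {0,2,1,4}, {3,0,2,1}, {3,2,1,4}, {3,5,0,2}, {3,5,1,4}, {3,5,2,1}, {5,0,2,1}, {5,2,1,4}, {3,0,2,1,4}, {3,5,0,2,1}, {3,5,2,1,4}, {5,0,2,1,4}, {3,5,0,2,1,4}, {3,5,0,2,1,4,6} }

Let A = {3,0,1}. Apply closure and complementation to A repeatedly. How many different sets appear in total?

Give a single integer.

10

closure: X∖int(X∖A) = X∖{5,2} = {3,0,1,4,6}
Let k=closure and c=complement:
  1. A     = {3,0,1}
  2. kA    = {3,0,1,4,6}
  3. cA    = {5,2,4,6}
  4. ckA   = {5,2}
  5. kcA   = {5,0,2,4,6}
  6. kckA  = {5,0,2,6}
  7. ckcA  = {3,1}
  8. ckckA = {3,1,4}
  9. kckcA = {3,1,4,6}
  10. ckckcA = {5,0,2}
— saturated at 10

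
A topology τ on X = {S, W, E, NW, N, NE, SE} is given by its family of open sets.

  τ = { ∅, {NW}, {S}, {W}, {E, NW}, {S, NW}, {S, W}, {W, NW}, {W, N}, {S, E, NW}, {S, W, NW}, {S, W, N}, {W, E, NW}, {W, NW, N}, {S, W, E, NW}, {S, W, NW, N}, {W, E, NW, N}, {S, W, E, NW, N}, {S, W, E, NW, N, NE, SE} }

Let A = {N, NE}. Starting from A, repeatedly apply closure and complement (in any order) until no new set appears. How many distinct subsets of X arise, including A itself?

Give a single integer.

cl via duality: int({S, W, E, NW, SE}) = {S, W, E, NW}, so X∖{S, W, E, NW} = {N, NE, SE}
Write k for closure, c for complement:
  1. A     = {N, NE}
  2. kA    = {N, NE, SE}
  3. cA    = {S, W, E, NW, SE}
  4. ckA   = {S, W, E, NW}
  5. kcA   = {S, W, E, NW, N, NE, SE}
  6. ckcA  = ∅
applying k or c yields no new set

6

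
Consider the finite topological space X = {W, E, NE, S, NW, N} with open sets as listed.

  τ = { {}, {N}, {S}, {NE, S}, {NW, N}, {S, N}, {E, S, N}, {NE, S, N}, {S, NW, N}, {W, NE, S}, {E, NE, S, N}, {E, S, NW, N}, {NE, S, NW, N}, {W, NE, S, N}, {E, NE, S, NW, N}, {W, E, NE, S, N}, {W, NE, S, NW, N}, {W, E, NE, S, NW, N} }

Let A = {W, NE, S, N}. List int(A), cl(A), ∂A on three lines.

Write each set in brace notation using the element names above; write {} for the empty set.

open subsets of A: {}, {N}, {S}, {NE, S}, {S, N}, {W, NE, S}, {NE, S, N}, {W, NE, S, N}; so int(A) = {W, NE, S, N}
closure: X∖int(X∖A) = X∖{} = {W, E, NE, S, NW, N}
∂A = {W, E, NE, S, NW, N} minus {W, NE, S, N} = {E, NW}

int(A) = {W, NE, S, N}
cl(A)  = {W, E, NE, S, NW, N}
∂A     = {E, NW}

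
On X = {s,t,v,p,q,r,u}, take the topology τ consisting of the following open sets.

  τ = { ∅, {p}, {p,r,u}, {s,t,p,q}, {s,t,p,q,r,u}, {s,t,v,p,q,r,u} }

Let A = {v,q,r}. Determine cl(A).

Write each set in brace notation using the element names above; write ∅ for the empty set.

{s,t,v,q,r,u}

closure: X∖int(X∖A) = X∖{p} = {s,t,v,q,r,u}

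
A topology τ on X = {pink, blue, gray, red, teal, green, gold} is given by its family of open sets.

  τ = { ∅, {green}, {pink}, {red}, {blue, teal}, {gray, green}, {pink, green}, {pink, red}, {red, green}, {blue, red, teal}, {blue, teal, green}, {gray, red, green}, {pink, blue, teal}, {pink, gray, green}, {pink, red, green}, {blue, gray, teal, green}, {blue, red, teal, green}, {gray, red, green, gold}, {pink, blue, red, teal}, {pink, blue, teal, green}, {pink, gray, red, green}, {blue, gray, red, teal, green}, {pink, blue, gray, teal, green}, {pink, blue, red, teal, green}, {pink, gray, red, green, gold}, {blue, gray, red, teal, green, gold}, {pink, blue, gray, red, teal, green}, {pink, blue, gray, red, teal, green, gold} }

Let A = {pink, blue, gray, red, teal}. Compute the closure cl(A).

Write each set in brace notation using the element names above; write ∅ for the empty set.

closure: X∖int(X∖A) = X∖{green} = {pink, blue, gray, red, teal, gold}

{pink, blue, gray, red, teal, gold}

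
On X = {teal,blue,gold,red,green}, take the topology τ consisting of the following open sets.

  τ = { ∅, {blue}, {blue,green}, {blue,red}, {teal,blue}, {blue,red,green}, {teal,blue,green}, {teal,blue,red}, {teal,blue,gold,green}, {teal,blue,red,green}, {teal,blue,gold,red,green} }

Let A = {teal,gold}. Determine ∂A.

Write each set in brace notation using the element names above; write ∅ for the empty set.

interior: largest open inside A is ∅ (from ∅)
cl via duality: int({blue,red,green}) = {blue,red,green}, so X∖{blue,red,green} = {teal,gold}
cl∖int = {teal,gold}

{teal,gold}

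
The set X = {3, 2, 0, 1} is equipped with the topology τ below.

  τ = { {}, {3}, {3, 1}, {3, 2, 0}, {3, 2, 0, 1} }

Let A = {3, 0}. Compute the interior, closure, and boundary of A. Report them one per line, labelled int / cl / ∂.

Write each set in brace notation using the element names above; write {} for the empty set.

int(A) = {3}
cl(A)  = {3, 2, 0, 1}
∂A     = {2, 0, 1}

open subsets of A: {}, {3}; so int(A) = {3}
closure: X∖int(X∖A) = X∖{} = {3, 2, 0, 1}
∂A = {3, 2, 0, 1} minus {3} = {2, 0, 1}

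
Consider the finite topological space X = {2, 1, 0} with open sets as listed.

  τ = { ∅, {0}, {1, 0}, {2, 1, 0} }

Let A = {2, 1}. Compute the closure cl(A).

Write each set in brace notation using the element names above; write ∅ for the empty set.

complement {0}; its interior {0}; cl(A) = X∖{0} = {2, 1}

{2, 1}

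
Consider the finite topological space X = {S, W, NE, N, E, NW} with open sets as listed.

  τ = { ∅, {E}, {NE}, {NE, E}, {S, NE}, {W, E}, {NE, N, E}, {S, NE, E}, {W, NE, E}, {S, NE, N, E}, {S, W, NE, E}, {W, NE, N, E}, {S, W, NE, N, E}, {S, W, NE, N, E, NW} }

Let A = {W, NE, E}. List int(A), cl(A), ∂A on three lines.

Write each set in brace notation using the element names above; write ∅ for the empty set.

interior: largest open inside A is {W, NE, E} (from ∅, {E}, {NE}, {NE, E}, {W, E}, {W, NE, E})
cl via duality: int({S, N, NW}) = ∅, so X∖∅ = {S, W, NE, N, E, NW}
cl∖int = {S, N, NW}

int(A) = {W, NE, E}
cl(A)  = {S, W, NE, N, E, NW}
∂A     = {S, N, NW}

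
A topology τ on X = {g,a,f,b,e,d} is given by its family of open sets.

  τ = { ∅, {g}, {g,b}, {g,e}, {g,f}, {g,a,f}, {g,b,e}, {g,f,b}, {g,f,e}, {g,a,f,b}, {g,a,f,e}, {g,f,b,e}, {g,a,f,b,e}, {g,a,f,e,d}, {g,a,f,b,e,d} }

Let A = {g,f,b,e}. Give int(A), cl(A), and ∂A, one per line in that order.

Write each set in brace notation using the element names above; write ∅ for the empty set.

int(A) = {g,f,b,e}
cl(A)  = {g,a,f,b,e,d}
∂A     = {a,d}

open subsets of A: ∅, {g}, {g,b}, {g,e}, {g,f}, {g,f,e}, {g,f,b}, {g,b,e}, {g,f,b,e}; so int(A) = {g,f,b,e}
closure: X∖int(X∖A) = X∖∅ = {g,a,f,b,e,d}
∂A = {g,a,f,b,e,d} minus {g,f,b,e} = {a,d}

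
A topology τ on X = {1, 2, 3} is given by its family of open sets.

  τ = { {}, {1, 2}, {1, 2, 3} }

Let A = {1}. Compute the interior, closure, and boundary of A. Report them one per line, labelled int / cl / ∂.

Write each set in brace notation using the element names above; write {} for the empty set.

opens ⊆ A: {}; union → int = {}
complement {2, 3}; its interior {}; cl(A) = X∖{} = {1, 2, 3}
boundary = {1, 2, 3} ∖ {} = {1, 2, 3}

int(A) = {}
cl(A)  = {1, 2, 3}
∂A     = {1, 2, 3}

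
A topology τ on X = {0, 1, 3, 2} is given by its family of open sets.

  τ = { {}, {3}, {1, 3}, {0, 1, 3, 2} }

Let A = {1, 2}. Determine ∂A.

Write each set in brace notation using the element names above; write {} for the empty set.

{0, 1, 2}

U open, U⊆A: {}. int(A) = ⋃ = {}
X∖A={0, 3}, int(X∖A)={3}, hence cl(A)={0, 1, 2}
∂A: remove int from cl → {0, 1, 2}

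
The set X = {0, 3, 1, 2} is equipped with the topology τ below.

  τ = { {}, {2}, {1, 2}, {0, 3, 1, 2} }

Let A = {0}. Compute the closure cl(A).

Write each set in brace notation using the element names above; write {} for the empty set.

closure: X∖int(X∖A) = X∖{1, 2} = {0, 3}

{0, 3}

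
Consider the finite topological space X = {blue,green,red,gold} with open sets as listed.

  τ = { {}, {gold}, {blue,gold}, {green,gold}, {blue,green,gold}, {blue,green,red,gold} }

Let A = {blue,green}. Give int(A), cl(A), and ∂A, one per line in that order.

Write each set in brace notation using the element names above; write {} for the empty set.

open subsets of A: {}; so int(A) = {}
closure: X∖int(X∖A) = X∖{gold} = {blue,green,red}
∂A = {blue,green,red} minus {} = {blue,green,red}

int(A) = {}
cl(A)  = {blue,green,red}
∂A     = {blue,green,red}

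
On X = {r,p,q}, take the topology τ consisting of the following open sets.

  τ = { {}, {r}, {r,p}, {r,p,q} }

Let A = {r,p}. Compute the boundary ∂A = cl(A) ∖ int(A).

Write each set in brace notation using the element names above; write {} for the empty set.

{q}

U open, U⊆A: {}, {r}, {r,p}. int(A) = ⋃ = {r,p}
X∖A={q}, int(X∖A)={}, hence cl(A)={r,p,q}
∂A: remove int from cl → {q}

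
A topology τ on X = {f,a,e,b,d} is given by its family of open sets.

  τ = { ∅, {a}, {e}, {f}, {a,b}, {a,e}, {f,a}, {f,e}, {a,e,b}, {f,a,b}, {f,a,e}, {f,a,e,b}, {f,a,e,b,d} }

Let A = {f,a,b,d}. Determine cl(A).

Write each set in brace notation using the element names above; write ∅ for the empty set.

{f,a,b,d}

cl via duality: int({e}) = {e}, so X∖{e} = {f,a,b,d}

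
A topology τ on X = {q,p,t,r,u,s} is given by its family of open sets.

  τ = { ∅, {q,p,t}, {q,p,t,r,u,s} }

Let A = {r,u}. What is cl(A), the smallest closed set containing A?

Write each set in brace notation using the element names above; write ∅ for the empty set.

{r,u,s}

closure: X∖int(X∖A) = X∖{q,p,t} = {r,u,s}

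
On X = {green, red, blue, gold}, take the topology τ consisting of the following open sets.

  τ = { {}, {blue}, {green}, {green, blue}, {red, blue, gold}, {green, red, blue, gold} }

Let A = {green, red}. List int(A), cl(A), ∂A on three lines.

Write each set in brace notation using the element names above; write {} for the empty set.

opens ⊆ A: {}, {green}; union → int = {green}
complement {blue, gold}; its interior {blue}; cl(A) = X∖{blue} = {green, red, gold}
boundary = {green, red, gold} ∖ {green} = {red, gold}

int(A) = {green}
cl(A)  = {green, red, gold}
∂A     = {red, gold}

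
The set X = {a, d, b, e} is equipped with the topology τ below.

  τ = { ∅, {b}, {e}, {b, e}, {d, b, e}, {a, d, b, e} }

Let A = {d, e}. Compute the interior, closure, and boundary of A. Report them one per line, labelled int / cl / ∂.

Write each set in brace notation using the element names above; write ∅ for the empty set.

int(A) = {e}
cl(A)  = {a, d, e}
∂A     = {a, d}

open subsets of A: ∅, {e}; so int(A) = {e}
closure: X∖int(X∖A) = X∖{b} = {a, d, e}
∂A = {a, d, e} minus {e} = {a, d}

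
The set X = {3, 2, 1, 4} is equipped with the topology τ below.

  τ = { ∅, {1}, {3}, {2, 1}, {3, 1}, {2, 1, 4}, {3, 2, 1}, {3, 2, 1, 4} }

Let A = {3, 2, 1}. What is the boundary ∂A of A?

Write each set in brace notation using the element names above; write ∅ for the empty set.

{4}

open subsets of A: ∅, {3}, {1}, {2, 1}, {3, 1}, {3, 2, 1}; so int(A) = {3, 2, 1}
closure: X∖int(X∖A) = X∖∅ = {3, 2, 1, 4}
∂A = {3, 2, 1, 4} minus {3, 2, 1} = {4}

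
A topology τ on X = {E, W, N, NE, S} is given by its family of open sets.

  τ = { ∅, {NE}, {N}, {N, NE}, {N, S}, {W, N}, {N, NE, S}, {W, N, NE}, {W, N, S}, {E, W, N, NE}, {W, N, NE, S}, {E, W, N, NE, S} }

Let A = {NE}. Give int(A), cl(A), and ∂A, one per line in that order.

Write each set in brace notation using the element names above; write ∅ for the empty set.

open subsets of A: ∅, {NE}; so int(A) = {NE}
closure: X∖int(X∖A) = X∖{W, N, S} = {E, NE}
∂A = {E, NE} minus {NE} = {E}

int(A) = {NE}
cl(A)  = {E, NE}
∂A     = {E}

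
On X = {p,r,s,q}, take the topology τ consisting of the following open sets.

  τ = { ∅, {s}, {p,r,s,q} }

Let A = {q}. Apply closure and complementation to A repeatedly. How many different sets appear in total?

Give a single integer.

complement {p,r,s}; its interior {s}; cl(A) = X∖{s} = {p,r,q}
With k = closure, c = complement:
  1. A     = {q}
  2. kA    = {p,r,q}
  3. cA    = {p,r,s}
  4. ckA   = {s}
  5. kcA   = {p,r,s,q}
  6. ckcA  = ∅
k, c of each give nothing new

6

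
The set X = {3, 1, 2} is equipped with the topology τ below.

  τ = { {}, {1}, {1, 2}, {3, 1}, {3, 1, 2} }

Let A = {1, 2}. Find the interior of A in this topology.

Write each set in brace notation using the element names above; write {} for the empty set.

{1, 2}

interior: largest open inside A is {1, 2} (from {}, {1}, {1, 2})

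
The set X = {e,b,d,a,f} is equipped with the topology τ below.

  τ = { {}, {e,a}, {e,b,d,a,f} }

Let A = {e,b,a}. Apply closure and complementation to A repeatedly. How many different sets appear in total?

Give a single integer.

6

complement {d,f}; its interior {}; cl(A) = X∖{} = {e,b,d,a,f}
With k = closure, c = complement:
  1. A     = {e,b,a}
  2. kA    = {e,b,d,a,f}
  3. cA    = {d,f}
  4. ckA   = {}
  5. kcA   = {b,d,f}
  6. ckcA  = {e,a}
k, c of each give nothing new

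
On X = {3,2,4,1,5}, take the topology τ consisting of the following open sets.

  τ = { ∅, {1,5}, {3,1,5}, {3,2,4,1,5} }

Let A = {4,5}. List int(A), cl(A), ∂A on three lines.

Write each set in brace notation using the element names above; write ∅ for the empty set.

int(A) = ∅
cl(A)  = {3,2,4,1,5}
∂A     = {3,2,4,1,5}

open subsets of A: ∅; so int(A) = ∅
closure: X∖int(X∖A) = X∖∅ = {3,2,4,1,5}
∂A = {3,2,4,1,5} minus ∅ = {3,2,4,1,5}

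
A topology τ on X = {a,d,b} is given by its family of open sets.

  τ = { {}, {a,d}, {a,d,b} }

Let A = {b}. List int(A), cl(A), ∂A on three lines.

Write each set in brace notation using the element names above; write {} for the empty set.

open subsets of A: {}; so int(A) = {}
closure: X∖int(X∖A) = X∖{a,d} = {b}
∂A = {b} minus {} = {b}

int(A) = {}
cl(A)  = {b}
∂A     = {b}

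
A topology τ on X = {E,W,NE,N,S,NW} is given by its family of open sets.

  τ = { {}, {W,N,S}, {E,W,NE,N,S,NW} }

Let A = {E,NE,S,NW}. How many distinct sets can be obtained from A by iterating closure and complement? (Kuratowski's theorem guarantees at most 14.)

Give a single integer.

complement {W,N}; its interior {}; cl(A) = X∖{} = {E,W,NE,N,S,NW}
With k = closure, c = complement:
  1. A     = {E,NE,S,NW}
  2. kA    = {E,W,NE,N,S,NW}
  3. cA    = {W,N}
  4. ckA   = {}
k, c of each give nothing new

4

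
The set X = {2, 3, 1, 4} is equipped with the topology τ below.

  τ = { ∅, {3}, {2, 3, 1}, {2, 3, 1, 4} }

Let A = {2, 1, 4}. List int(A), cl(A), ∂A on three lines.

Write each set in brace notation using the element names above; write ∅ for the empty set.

int(A) = ∅
cl(A)  = {2, 1, 4}
∂A     = {2, 1, 4}

U open, U⊆A: ∅. int(A) = ⋃ = ∅
X∖A={3}, int(X∖A)={3}, hence cl(A)={2, 1, 4}
∂A: remove int from cl → {2, 1, 4}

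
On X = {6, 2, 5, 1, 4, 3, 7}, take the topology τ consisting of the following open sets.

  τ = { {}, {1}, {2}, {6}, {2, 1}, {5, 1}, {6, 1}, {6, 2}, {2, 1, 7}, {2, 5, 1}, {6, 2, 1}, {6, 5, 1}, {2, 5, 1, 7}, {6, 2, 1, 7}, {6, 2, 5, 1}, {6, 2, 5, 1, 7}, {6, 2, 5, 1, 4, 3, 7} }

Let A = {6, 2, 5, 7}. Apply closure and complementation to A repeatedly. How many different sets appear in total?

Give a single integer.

8

X∖A={1, 4, 3}, int(X∖A)={1}, hence cl(A)={6, 2, 5, 4, 3, 7}
Orbit (k=closure, c=complement):
  1. A     = {6, 2, 5, 7}
  2. kA    = {6, 2, 5, 4, 3, 7}
  3. cA    = {1, 4, 3}
  4. ckA   = {1}
  5. kcA   = {5, 1, 4, 3, 7}
  6. ckcA  = {6, 2}
  7. kckcA = {6, 2, 4, 3, 7}
  8. ckckcA = {5, 1}
(closed under both — stop)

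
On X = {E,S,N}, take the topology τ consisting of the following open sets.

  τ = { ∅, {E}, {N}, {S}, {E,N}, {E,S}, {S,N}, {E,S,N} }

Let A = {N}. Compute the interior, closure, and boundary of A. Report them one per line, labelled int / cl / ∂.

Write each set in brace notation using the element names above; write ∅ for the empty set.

open subsets of A: ∅, {N}; so int(A) = {N}
closure: X∖int(X∖A) = X∖{E,S} = {N}
∂A = {N} minus {N} = ∅

int(A) = {N}
cl(A)  = {N}
∂A     = ∅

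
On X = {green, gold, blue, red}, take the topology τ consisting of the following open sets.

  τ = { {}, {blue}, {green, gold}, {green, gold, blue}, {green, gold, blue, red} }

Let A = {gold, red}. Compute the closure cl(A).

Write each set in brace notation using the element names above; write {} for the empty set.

cl via duality: int({green, blue}) = {blue}, so X∖{blue} = {green, gold, red}

{green, gold, red}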